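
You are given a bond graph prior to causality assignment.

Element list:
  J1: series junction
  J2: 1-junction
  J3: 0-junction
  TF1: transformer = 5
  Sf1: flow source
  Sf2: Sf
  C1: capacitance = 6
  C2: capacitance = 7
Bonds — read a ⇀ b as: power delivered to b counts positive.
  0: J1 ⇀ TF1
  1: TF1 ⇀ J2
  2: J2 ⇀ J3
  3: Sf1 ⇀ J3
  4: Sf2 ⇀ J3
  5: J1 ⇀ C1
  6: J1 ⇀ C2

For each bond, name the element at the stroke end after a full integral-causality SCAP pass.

b3 stroke at Sf1  (Sf1 (Sf) sets flow on bond)
b4 stroke at Sf2  (Sf2 (Sf) sets flow on bond)
b2 stroke at J3  (only one effort-in slot at J3)
b1 stroke at J2  (J2 flow already set via bond 2)
b0 stroke at TF1  (TF1 one-in-one-out from 1)
b5 stroke at J1  (1-jn J1 has f-setter on 0)
b6 stroke at J1  (1-jn J1 has f-setter on 0)

bond 0 |TF1
bond 1 |J2
bond 2 |J3
bond 3 |Sf1
bond 4 |Sf2
bond 5 |J1
bond 6 |J1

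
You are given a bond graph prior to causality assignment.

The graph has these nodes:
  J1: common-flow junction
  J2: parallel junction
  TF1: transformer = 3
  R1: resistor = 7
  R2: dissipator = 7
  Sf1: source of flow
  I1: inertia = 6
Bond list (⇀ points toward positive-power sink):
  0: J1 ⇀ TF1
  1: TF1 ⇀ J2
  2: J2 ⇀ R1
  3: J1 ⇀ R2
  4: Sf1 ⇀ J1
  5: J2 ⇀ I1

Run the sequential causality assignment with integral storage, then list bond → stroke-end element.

b0 stroke at J1
b1 stroke at TF1
b2 stroke at J2
b3 stroke at J1
b4 stroke at Sf1
b5 stroke at I1

b4 |Sf1  (source Sf1 imposes f)
b0 |J1  (common-f at J1 fixed by 4)
b3 |J1  (1-jn J1 has f-setter on 4)
b1 |TF1  (TF1: transformer flips bond 0)
b5 |I1  (I1 integral (f out))
b2 |J2  (only one effort-in slot at J2)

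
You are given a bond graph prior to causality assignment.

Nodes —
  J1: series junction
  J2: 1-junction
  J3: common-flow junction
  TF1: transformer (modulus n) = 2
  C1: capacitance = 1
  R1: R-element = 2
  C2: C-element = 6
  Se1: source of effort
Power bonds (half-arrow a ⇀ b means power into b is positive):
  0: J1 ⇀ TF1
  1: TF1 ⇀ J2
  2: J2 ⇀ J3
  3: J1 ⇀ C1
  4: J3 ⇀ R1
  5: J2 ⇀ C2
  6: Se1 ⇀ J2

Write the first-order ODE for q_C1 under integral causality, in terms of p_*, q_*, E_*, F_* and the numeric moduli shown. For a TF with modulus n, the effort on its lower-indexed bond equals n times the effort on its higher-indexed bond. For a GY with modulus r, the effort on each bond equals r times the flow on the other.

#6 stroke at J2  (Se1 (Se) sets effort on bond)
#3 stroke at J1  (prefer integral on C1)
#0 stroke at TF1  (J1: last free bond brings flow in)
#1 stroke at J2  (TF TF1: opposite of bond 0)
#5 stroke at J2  (C2: C, integral causality)
#2 stroke at J3  (only one flow-in slot at J2)
#4 stroke at R1  (J3: last free bond brings flow in)

dq_C1/dt = E_Se1/4 - q_C1/8 - q_C2/24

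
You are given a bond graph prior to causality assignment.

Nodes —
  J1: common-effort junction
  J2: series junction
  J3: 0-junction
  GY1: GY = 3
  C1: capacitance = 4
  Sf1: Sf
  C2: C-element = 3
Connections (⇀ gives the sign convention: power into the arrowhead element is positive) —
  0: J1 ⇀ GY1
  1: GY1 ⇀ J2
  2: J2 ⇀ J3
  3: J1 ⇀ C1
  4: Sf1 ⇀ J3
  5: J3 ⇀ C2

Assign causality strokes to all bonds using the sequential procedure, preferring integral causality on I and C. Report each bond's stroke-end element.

bond 0 →GY1
bond 1 →GY1
bond 2 →J2
bond 3 →J1
bond 4 →Sf1
bond 5 →J3

β4 →Sf1  (Sf1: flow source, stroke at near end)
β3 →J1  (prefer integral on C1)
β0 →GY1  (J1 effort already set via bond 3)
β1 →GY1  (GY1: gyrator matches bond 0)
β2 →J2  (1-jn J2 has f-setter on 1)
β5 →J3  (J3: last free bond brings effort in)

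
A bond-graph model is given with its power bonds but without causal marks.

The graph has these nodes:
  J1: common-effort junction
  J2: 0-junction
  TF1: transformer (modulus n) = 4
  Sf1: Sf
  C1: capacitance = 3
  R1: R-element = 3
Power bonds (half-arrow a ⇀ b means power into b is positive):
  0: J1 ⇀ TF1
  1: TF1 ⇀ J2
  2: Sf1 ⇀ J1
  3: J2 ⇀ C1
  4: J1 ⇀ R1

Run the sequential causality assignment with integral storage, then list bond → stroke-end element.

bond 0 stroke at J1
bond 1 stroke at TF1
bond 2 stroke at Sf1
bond 3 stroke at J2
bond 4 stroke at R1

b2 stroke at Sf1  (Sf1: flow source, stroke at near end)
b3 stroke at J2  (prefer integral on C1)
b1 stroke at TF1  (J2: bond 3 brought effort, rest push out)
b0 stroke at J1  (TF1 one-in-one-out from 1)
b4 stroke at R1  (common-e at J1 fixed by 0)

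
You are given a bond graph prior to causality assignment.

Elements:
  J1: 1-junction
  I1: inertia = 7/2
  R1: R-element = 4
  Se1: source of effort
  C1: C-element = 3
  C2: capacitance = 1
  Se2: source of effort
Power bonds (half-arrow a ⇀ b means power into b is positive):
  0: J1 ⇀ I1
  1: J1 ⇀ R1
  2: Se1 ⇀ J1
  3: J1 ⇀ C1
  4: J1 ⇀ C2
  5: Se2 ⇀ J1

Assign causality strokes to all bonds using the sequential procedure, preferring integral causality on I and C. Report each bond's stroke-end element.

β0 →I1
β1 →J1
β2 →J1
β3 →J1
β4 →J1
β5 →J1

β2 |J1  (Se1 (Se) sets effort on bond)
β5 |J1  (Se2 fixes effort; stroke away)
β0 |I1  (I1: I, integral causality)
β1 |J1  (J1: bond 0 brought flow, rest push out)
β3 |J1  (common-f at J1 fixed by 0)
β4 |J1  (J1: bond 0 brought flow, rest push out)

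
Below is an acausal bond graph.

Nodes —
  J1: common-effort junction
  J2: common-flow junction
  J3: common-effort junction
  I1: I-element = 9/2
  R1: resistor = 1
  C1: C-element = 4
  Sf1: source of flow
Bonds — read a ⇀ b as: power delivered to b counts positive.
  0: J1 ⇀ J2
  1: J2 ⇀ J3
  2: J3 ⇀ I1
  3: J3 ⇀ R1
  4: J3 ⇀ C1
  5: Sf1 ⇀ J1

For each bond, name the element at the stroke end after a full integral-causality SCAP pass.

bond 5 stroke→Sf1  (source Sf1 imposes f)
bond 0 stroke→J1  (closing 0-jn rule on J1)
bond 1 stroke→J2  (J2 flow already set via bond 0)
bond 2 stroke→I1  (prefer integral on I1)
bond 4 stroke→J3  (C1 integral (e out))
bond 3 stroke→R1  (0-jn J3 has e-setter on 4)

#0 |J1
#1 |J2
#2 |I1
#3 |R1
#4 |J3
#5 |Sf1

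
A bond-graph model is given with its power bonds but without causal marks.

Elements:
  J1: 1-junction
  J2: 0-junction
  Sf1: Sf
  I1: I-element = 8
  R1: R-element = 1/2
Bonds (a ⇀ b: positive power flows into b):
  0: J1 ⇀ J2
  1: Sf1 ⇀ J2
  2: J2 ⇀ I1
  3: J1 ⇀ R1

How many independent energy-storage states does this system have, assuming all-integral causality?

#1 stroke→Sf1  (Sf1 (Sf) sets flow on bond)
#2 stroke→I1  (I1 integral (f out))
#0 stroke→J2  (closing 0-jn rule on J2)
#3 stroke→J1  (common-f at J1 fixed by 0)

1  (I1 all integral)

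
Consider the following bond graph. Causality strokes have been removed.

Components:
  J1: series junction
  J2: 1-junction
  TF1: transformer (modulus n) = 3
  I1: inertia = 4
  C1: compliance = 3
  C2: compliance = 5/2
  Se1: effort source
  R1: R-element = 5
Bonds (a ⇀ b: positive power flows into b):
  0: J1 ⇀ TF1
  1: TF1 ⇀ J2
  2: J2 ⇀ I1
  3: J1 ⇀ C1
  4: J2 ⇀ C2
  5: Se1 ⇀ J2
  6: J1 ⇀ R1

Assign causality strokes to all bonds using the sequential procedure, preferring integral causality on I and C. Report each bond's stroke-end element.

bond 0 stroke→TF1
bond 1 stroke→J2
bond 2 stroke→I1
bond 3 stroke→J1
bond 4 stroke→J2
bond 5 stroke→J2
bond 6 stroke→J1

bond 5 stroke→J2  (Se1 fixes effort; stroke away)
bond 2 stroke→I1  (I1 outputs flow p/I1)
bond 1 stroke→J2  (1-jn J2 has f-setter on 2)
bond 4 stroke→J2  (J2 flow already set via bond 2)
bond 0 stroke→TF1  (TF TF1: opposite of bond 1)
bond 3 stroke→J1  (J1: bond 0 brought flow, rest push out)
bond 6 stroke→J1  (1-jn J1 has f-setter on 0)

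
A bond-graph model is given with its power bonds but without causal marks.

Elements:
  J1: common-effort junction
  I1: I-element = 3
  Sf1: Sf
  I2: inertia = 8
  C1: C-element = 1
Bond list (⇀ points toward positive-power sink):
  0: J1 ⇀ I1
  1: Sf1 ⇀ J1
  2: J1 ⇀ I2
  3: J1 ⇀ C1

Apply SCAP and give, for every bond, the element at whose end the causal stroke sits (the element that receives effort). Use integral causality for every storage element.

#1 stroke→Sf1  (Sf1 fixes flow; stroke at Sf1)
#0 stroke→I1  (I1 outputs flow p/I1)
#2 stroke→I2  (prefer integral on I2)
#3 stroke→J1  (J1: last free bond brings effort in)

bond 0 stroke→I1
bond 1 stroke→Sf1
bond 2 stroke→I2
bond 3 stroke→J1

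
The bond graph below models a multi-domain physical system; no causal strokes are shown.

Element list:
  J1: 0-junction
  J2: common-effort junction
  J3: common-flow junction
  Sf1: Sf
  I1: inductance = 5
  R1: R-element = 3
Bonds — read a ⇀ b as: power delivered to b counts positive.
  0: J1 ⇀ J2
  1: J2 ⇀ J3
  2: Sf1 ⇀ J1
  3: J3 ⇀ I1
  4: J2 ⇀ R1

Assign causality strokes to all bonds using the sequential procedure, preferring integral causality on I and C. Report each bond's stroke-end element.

#2 |Sf1  (Sf1 (Sf) sets flow on bond)
#0 |J1  (closing 0-jn rule on J1)
#3 |I1  (I1: I, integral causality)
#1 |J3  (1-jn J3 has f-setter on 3)
#4 |J2  (J2 needs exactly one e-in)

b0 →J1
b1 →J3
b2 →Sf1
b3 →I1
b4 →J2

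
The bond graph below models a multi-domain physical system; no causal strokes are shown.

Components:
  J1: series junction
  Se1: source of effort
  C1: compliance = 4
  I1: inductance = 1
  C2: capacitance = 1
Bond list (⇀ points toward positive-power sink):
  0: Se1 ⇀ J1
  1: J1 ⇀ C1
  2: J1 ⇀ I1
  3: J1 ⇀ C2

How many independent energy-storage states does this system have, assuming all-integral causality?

β0 stroke→J1  (Se1: effort source, stroke at far end)
β1 stroke→J1  (C1: C, integral causality)
β2 stroke→I1  (I1 outputs flow p/I1)
β3 stroke→J1  (common-f at J1 fixed by 2)

3  (C1, C2, I1 all integral)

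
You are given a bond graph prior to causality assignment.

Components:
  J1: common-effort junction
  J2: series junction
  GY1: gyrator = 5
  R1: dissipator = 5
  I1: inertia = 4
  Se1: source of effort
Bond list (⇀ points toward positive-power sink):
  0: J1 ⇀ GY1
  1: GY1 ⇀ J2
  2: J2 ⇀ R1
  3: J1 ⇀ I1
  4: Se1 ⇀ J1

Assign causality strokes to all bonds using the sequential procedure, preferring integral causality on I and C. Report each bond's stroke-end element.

b4 |J1  (Se1: effort source, stroke at far end)
b0 |GY1  (common-e at J1 fixed by 4)
b3 |I1  (common-e at J1 fixed by 4)
b1 |GY1  (GY1: gyrator matches bond 0)
b2 |J2  (J2 flow already set via bond 1)

b0 |GY1
b1 |GY1
b2 |J2
b3 |I1
b4 |J1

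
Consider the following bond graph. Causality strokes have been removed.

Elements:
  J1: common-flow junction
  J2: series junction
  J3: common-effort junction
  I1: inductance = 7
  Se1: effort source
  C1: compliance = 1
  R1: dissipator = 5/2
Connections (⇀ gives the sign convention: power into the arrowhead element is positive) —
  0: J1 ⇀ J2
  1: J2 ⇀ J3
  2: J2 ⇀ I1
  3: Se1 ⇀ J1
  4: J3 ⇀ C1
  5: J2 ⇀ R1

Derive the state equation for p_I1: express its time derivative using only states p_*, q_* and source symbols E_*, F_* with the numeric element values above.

b3 →J1  (source Se1 imposes e)
b0 →J2  (closing 1-jn rule on J1)
b2 →I1  (prefer integral on I1)
b1 →J2  (common-f at J2 fixed by 2)
b5 →J2  (1-jn J2 has f-setter on 2)
b4 →J3  (only one effort-in slot at J3)

dp_I1/dt = E_Se1 - 5*p_I1/14 - q_C1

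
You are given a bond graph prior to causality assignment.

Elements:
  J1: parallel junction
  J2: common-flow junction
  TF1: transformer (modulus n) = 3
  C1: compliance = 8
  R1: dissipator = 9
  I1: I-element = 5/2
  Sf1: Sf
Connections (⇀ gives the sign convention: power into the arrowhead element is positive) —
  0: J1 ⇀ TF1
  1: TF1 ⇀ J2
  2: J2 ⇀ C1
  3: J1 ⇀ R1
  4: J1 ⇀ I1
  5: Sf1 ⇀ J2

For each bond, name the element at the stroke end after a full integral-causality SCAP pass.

bond 0 stroke→TF1
bond 1 stroke→J2
bond 2 stroke→J2
bond 3 stroke→J1
bond 4 stroke→I1
bond 5 stroke→Sf1

b5 →Sf1  (source Sf1 imposes f)
b1 →J2  (J2 flow already set via bond 5)
b2 →J2  (1-jn J2 has f-setter on 5)
b0 →TF1  (TF1 one-in-one-out from 1)
b4 →I1  (I1 outputs flow p/I1)
b3 →J1  (only one effort-in slot at J1)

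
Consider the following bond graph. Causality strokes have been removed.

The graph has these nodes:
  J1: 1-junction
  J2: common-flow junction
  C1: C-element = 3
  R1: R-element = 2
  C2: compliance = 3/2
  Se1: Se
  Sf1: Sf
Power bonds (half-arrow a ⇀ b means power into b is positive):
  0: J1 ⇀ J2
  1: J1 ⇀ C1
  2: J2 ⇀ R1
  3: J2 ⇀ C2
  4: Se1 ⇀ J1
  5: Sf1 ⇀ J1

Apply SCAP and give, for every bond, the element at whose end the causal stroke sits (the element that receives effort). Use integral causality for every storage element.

b4 stroke at J1  (Se1 fixes effort; stroke away)
b5 stroke at Sf1  (Sf1 (Sf) sets flow on bond)
b0 stroke at J1  (1-jn J1 has f-setter on 5)
b1 stroke at J1  (J1: bond 5 brought flow, rest push out)
b2 stroke at J2  (common-f at J2 fixed by 0)
b3 stroke at J2  (common-f at J2 fixed by 0)

b0 stroke→J1
b1 stroke→J1
b2 stroke→J2
b3 stroke→J2
b4 stroke→J1
b5 stroke→Sf1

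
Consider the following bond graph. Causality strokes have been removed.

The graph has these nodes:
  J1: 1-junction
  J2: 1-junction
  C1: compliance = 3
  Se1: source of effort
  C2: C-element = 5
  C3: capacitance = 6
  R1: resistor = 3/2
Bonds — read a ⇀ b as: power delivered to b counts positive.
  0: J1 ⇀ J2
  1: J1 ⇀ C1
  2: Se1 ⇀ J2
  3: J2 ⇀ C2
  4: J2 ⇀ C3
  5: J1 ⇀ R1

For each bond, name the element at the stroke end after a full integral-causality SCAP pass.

bond 0 |J1
bond 1 |J1
bond 2 |J2
bond 3 |J2
bond 4 |J2
bond 5 |R1

β2 |J2  (Se1: effort source, stroke at far end)
β1 |J1  (C1: C, integral causality)
β3 |J2  (prefer integral on C2)
β4 |J2  (C3 integral (e out))
β0 |J1  (J2: last free bond brings flow in)
β5 |R1  (J1 needs exactly one f-in)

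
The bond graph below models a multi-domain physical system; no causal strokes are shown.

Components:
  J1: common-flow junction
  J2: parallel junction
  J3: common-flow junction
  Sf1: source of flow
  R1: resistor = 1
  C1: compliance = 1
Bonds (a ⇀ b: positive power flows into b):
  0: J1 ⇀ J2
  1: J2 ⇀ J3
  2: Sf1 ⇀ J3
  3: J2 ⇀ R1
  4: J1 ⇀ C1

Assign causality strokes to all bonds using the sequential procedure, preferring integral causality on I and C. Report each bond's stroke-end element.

b0 stroke at J2
b1 stroke at J3
b2 stroke at Sf1
b3 stroke at R1
b4 stroke at J1

bond 2 →Sf1  (source Sf1 imposes f)
bond 1 →J3  (common-f at J3 fixed by 2)
bond 4 →J1  (C1 integral (e out))
bond 0 →J2  (closing 1-jn rule on J1)
bond 3 →R1  (J2 effort already set via bond 0)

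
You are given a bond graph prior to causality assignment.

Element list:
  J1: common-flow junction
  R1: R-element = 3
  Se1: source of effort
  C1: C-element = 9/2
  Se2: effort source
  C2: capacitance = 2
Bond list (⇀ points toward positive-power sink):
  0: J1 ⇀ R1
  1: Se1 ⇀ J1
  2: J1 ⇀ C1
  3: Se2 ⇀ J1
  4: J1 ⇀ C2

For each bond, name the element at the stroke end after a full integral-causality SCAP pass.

bond 0 →R1
bond 1 →J1
bond 2 →J1
bond 3 →J1
bond 4 →J1

b1 |J1  (Se1: effort source, stroke at far end)
b3 |J1  (Se2 fixes effort; stroke away)
b2 |J1  (C1: C, integral causality)
b4 |J1  (C2: C, integral causality)
b0 |R1  (J1: last free bond brings flow in)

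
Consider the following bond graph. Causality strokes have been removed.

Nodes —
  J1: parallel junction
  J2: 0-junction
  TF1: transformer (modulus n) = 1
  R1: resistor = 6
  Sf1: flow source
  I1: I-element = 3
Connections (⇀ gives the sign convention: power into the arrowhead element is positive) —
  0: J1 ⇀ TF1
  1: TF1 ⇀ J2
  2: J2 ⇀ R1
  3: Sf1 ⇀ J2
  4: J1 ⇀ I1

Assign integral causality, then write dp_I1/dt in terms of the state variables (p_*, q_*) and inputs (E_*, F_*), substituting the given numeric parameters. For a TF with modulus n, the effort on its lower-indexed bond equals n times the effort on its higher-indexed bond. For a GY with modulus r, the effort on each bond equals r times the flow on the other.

dp_I1/dt = 6*F_Sf1 - 2*p_I1

#3 stroke at Sf1  (source Sf1 imposes f)
#4 stroke at I1  (I1 integral (f out))
#0 stroke at J1  (J1 needs exactly one e-in)
#1 stroke at TF1  (TF1: transformer flips bond 0)
#2 stroke at J2  (closing 0-jn rule on J2)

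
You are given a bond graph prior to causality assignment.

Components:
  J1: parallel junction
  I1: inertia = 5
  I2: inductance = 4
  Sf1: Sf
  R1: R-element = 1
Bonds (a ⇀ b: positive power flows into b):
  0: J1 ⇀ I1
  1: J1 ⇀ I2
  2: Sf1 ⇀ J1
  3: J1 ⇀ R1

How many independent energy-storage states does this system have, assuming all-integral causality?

2  (I1, I2 all integral)

b2 stroke at Sf1  (Sf1: flow source, stroke at near end)
b0 stroke at I1  (I1 integral (f out))
b1 stroke at I2  (I2 integral (f out))
b3 stroke at J1  (closing 0-jn rule on J1)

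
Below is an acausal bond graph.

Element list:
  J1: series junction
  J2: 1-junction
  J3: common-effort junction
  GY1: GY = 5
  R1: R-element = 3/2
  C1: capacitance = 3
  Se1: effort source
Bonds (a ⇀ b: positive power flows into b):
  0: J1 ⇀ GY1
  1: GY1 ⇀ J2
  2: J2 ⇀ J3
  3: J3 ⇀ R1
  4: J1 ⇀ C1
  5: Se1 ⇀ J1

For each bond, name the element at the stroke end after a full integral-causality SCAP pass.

#5 |J1  (Se1 (Se) sets effort on bond)
#4 |J1  (C1 outputs effort q/C1)
#0 |GY1  (J1: last free bond brings flow in)
#1 |GY1  (through GY1, causality inverts; strokes same side of GY1)
#2 |J2  (1-jn J2 has f-setter on 1)
#3 |J3  (closing 0-jn rule on J3)

bond 0 |GY1
bond 1 |GY1
bond 2 |J2
bond 3 |J3
bond 4 |J1
bond 5 |J1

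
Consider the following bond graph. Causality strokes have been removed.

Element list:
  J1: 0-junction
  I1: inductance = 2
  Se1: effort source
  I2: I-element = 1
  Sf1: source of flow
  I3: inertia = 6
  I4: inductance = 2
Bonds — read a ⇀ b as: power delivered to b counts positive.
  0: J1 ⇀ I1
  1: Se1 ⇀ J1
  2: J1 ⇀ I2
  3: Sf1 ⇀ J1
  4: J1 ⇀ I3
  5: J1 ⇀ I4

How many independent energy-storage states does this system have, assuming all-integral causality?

bond 1 stroke→J1  (source Se1 imposes e)
bond 3 stroke→Sf1  (source Sf1 imposes f)
bond 0 stroke→I1  (J1 effort already set via bond 1)
bond 2 stroke→I2  (J1 effort already set via bond 1)
bond 4 stroke→I3  (J1 effort already set via bond 1)
bond 5 stroke→I4  (J1 effort already set via bond 1)

4  (I1, I2, I3, I4 all integral)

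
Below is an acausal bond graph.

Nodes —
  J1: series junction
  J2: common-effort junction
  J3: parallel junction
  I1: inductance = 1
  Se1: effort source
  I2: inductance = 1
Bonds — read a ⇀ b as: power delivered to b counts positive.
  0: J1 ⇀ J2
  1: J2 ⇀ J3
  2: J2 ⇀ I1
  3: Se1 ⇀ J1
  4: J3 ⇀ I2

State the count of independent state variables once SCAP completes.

b3 stroke at J1  (Se1: effort source, stroke at far end)
b0 stroke at J2  (closing 1-jn rule on J1)
b1 stroke at J3  (common-e at J2 fixed by 0)
b2 stroke at I1  (0-jn J2 has e-setter on 0)
b4 stroke at I2  (0-jn J3 has e-setter on 1)

2  (I1, I2 all integral)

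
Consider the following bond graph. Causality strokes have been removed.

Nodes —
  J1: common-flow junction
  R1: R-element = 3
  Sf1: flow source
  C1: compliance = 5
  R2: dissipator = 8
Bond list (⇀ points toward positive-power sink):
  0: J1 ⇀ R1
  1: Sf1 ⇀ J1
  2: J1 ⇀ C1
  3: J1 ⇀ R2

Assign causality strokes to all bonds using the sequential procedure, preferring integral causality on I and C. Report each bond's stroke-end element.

bond 0 stroke→J1
bond 1 stroke→Sf1
bond 2 stroke→J1
bond 3 stroke→J1

b1 |Sf1  (source Sf1 imposes f)
b0 |J1  (J1: bond 1 brought flow, rest push out)
b2 |J1  (1-jn J1 has f-setter on 1)
b3 |J1  (common-f at J1 fixed by 1)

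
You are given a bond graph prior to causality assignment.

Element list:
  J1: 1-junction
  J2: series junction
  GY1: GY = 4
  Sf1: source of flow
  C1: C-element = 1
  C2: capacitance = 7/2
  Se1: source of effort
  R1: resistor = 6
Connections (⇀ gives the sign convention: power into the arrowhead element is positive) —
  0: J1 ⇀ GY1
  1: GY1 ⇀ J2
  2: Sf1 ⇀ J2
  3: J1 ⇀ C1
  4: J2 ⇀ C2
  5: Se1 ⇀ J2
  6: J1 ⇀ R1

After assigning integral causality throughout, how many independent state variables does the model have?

2  (C1, C2 all integral)

bond 2 stroke→Sf1  (Sf1 (Sf) sets flow on bond)
bond 5 stroke→J2  (source Se1 imposes e)
bond 1 stroke→J2  (common-f at J2 fixed by 2)
bond 4 stroke→J2  (1-jn J2 has f-setter on 2)
bond 0 stroke→J1  (GY1: gyrator matches bond 1)
bond 3 stroke→J1  (prefer integral on C1)
bond 6 stroke→R1  (J1 needs exactly one f-in)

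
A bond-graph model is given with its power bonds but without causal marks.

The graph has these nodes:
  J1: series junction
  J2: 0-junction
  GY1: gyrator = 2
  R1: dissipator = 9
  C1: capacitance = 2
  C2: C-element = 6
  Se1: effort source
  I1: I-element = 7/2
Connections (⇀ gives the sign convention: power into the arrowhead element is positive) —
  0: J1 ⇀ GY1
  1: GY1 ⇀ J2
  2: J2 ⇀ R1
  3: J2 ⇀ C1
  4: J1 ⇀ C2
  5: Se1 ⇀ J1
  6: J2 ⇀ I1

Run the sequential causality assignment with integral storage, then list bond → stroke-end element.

β5 |J1  (Se1 fixes effort; stroke away)
β3 |J2  (C1 integral (e out))
β1 |GY1  (J2 effort already set via bond 3)
β2 |R1  (J2 effort already set via bond 3)
β6 |I1  (common-e at J2 fixed by 3)
β0 |GY1  (GY GY1: same side as bond 1)
β4 |J1  (J1: bond 0 brought flow, rest push out)

bond 0 stroke at GY1
bond 1 stroke at GY1
bond 2 stroke at R1
bond 3 stroke at J2
bond 4 stroke at J1
bond 5 stroke at J1
bond 6 stroke at I1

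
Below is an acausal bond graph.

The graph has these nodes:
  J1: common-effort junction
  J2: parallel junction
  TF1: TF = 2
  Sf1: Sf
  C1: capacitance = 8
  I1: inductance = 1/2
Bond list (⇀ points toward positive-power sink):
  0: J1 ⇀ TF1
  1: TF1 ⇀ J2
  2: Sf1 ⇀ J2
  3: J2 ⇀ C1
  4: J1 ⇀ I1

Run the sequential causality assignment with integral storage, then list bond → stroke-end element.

b0 stroke at J1
b1 stroke at TF1
b2 stroke at Sf1
b3 stroke at J2
b4 stroke at I1

bond 2 →Sf1  (Sf1 fixes flow; stroke at Sf1)
bond 3 →J2  (C1: C, integral causality)
bond 1 →TF1  (0-jn J2 has e-setter on 3)
bond 0 →J1  (TF1: transformer flips bond 1)
bond 4 →I1  (J1: bond 0 brought effort, rest push out)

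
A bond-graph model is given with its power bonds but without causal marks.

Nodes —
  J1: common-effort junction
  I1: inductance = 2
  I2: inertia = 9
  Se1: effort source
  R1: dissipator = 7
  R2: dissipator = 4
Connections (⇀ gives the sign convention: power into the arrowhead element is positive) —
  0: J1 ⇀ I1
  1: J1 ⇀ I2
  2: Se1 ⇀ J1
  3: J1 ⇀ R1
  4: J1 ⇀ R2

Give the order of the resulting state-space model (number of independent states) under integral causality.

β2 stroke→J1  (source Se1 imposes e)
β0 stroke→I1  (common-e at J1 fixed by 2)
β1 stroke→I2  (J1 effort already set via bond 2)
β3 stroke→R1  (common-e at J1 fixed by 2)
β4 stroke→R2  (0-jn J1 has e-setter on 2)

2  (I1, I2 all integral)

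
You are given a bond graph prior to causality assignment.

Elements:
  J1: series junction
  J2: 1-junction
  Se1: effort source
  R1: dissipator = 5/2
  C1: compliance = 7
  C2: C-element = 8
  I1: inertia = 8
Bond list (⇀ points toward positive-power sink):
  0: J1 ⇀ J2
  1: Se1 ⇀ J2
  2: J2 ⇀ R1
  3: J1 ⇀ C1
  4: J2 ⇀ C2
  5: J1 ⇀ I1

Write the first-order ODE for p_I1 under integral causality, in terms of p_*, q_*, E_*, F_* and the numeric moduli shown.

dp_I1/dt = E_Se1 - 5*p_I1/16 - q_C1/7 - q_C2/8

β1 →J2  (Se1 (Se) sets effort on bond)
β3 →J1  (C1 integral (e out))
β4 →J2  (prefer integral on C2)
β5 →I1  (I1 outputs flow p/I1)
β0 →J1  (1-jn J1 has f-setter on 5)
β2 →J2  (J2 flow already set via bond 0)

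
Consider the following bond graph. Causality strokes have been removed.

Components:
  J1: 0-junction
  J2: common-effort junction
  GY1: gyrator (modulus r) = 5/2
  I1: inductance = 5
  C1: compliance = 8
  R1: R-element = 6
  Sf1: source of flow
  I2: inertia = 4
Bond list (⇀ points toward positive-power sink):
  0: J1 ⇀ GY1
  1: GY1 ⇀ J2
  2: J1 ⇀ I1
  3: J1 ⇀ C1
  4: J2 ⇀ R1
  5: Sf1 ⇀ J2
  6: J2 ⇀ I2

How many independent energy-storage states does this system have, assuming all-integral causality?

3  (C1, I1, I2 all integral)

#5 |Sf1  (source Sf1 imposes f)
#2 |I1  (I1 integral (f out))
#3 |J1  (C1 outputs effort q/C1)
#0 |GY1  (J1 effort already set via bond 3)
#1 |GY1  (GY1: gyrator matches bond 0)
#6 |I2  (I2 outputs flow p/I2)
#4 |J2  (only one effort-in slot at J2)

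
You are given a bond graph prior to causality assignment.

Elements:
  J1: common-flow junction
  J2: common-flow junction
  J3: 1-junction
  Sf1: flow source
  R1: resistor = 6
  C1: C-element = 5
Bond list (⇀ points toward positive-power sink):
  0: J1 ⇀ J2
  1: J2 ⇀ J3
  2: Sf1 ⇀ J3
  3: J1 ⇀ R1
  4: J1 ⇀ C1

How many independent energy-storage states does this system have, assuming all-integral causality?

bond 2 stroke at Sf1  (Sf1: flow source, stroke at near end)
bond 1 stroke at J3  (J3 flow already set via bond 2)
bond 0 stroke at J2  (common-f at J2 fixed by 1)
bond 3 stroke at J1  (J1 flow already set via bond 0)
bond 4 stroke at J1  (J1 flow already set via bond 0)

1  (C1 all integral)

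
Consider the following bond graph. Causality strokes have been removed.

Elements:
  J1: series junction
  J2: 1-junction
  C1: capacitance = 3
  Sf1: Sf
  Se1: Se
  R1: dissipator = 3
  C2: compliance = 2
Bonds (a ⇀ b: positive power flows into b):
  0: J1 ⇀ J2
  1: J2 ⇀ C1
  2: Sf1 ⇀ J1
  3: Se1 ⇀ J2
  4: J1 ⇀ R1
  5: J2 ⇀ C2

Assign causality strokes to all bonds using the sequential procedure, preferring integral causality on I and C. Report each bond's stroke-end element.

b2 stroke at Sf1  (Sf1: flow source, stroke at near end)
b3 stroke at J2  (Se1: effort source, stroke at far end)
b0 stroke at J1  (common-f at J1 fixed by 2)
b4 stroke at J1  (J1: bond 2 brought flow, rest push out)
b1 stroke at J2  (common-f at J2 fixed by 0)
b5 stroke at J2  (J2: bond 0 brought flow, rest push out)

#0 →J1
#1 →J2
#2 →Sf1
#3 →J2
#4 →J1
#5 →J2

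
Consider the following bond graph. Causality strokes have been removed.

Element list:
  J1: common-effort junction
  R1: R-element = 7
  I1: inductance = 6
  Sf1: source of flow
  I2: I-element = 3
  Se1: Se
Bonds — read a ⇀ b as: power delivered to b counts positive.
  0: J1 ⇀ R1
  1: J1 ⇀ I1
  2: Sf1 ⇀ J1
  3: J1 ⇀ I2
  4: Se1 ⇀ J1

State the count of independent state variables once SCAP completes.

bond 2 stroke→Sf1  (Sf1 fixes flow; stroke at Sf1)
bond 4 stroke→J1  (Se1 fixes effort; stroke away)
bond 0 stroke→R1  (common-e at J1 fixed by 4)
bond 1 stroke→I1  (J1: bond 4 brought effort, rest push out)
bond 3 stroke→I2  (common-e at J1 fixed by 4)

2  (I1, I2 all integral)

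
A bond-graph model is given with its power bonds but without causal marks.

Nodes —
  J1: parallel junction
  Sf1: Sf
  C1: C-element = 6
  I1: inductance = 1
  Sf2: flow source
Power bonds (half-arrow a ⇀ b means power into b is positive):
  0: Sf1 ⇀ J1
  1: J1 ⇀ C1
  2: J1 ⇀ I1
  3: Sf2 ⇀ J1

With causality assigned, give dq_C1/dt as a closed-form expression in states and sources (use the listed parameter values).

b0 →Sf1  (Sf1 fixes flow; stroke at Sf1)
b3 →Sf2  (Sf2 (Sf) sets flow on bond)
b1 →J1  (C1 outputs effort q/C1)
b2 →I1  (common-e at J1 fixed by 1)

dq_C1/dt = F_Sf1 + F_Sf2 - p_I1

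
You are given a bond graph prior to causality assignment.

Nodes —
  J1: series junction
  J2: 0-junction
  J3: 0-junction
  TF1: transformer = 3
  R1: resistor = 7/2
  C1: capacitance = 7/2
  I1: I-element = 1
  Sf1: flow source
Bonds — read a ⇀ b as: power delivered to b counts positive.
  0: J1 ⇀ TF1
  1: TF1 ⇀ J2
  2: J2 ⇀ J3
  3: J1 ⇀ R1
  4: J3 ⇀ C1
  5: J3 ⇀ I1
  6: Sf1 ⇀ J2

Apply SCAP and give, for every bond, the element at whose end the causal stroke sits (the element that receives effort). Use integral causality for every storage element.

bond 0 |J1
bond 1 |TF1
bond 2 |J2
bond 3 |R1
bond 4 |J3
bond 5 |I1
bond 6 |Sf1

β6 stroke→Sf1  (source Sf1 imposes f)
β4 stroke→J3  (C1 outputs effort q/C1)
β2 stroke→J2  (J3: bond 4 brought effort, rest push out)
β5 stroke→I1  (0-jn J3 has e-setter on 4)
β1 stroke→TF1  (J2 effort already set via bond 2)
β0 stroke→J1  (TF1: transformer flips bond 1)
β3 stroke→R1  (only one flow-in slot at J1)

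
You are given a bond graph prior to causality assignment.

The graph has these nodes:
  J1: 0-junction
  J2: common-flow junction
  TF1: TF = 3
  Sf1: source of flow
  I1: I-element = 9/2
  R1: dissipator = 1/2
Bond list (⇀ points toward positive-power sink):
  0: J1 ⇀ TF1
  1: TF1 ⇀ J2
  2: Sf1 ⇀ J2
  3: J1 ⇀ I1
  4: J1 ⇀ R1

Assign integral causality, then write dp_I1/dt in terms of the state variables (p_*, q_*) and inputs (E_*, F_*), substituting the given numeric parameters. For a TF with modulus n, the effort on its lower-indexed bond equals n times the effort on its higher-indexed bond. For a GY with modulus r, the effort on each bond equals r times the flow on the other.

dp_I1/dt = -F_Sf1/6 - p_I1/9

β2 stroke at Sf1  (source Sf1 imposes f)
β1 stroke at J2  (J2: bond 2 brought flow, rest push out)
β0 stroke at TF1  (TF1 one-in-one-out from 1)
β3 stroke at I1  (I1: I, integral causality)
β4 stroke at J1  (closing 0-jn rule on J1)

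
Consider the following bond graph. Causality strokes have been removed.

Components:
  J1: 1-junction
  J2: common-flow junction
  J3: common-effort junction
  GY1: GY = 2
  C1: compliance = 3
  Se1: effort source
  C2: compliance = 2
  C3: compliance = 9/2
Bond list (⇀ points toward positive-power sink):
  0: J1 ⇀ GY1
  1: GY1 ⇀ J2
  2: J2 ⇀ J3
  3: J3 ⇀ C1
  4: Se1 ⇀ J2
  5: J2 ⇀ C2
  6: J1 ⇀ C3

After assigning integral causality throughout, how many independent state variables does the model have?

b4 →J2  (Se1 (Se) sets effort on bond)
b3 →J3  (C1: C, integral causality)
b2 →J2  (J3 effort already set via bond 3)
b5 →J2  (C2 integral (e out))
b1 →GY1  (J2: last free bond brings flow in)
b0 →GY1  (GY1 both-in/both-out from 1)
b6 →J1  (common-f at J1 fixed by 0)

3  (C1, C2, C3 all integral)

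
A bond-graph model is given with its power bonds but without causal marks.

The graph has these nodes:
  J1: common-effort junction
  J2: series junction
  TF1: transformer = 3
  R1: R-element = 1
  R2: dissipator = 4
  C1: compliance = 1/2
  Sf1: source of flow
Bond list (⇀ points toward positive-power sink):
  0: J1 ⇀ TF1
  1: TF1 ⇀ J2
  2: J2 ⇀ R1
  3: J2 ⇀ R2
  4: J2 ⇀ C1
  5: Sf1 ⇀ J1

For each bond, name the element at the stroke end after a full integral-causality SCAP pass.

β5 stroke→Sf1  (Sf1 (Sf) sets flow on bond)
β0 stroke→J1  (J1 needs exactly one e-in)
β1 stroke→TF1  (TF1 one-in-one-out from 0)
β2 stroke→J2  (J2: bond 1 brought flow, rest push out)
β3 stroke→J2  (J2: bond 1 brought flow, rest push out)
β4 stroke→J2  (1-jn J2 has f-setter on 1)

β0 |J1
β1 |TF1
β2 |J2
β3 |J2
β4 |J2
β5 |Sf1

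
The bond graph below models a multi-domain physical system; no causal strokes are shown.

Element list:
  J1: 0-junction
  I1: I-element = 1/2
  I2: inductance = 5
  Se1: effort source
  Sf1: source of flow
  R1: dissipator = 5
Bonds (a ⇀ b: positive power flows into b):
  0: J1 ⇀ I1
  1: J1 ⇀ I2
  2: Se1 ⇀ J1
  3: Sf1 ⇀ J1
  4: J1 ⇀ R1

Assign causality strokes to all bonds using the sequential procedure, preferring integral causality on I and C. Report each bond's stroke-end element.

#0 |I1
#1 |I2
#2 |J1
#3 |Sf1
#4 |R1

β2 |J1  (Se1: effort source, stroke at far end)
β3 |Sf1  (Sf1: flow source, stroke at near end)
β0 |I1  (J1: bond 2 brought effort, rest push out)
β1 |I2  (common-e at J1 fixed by 2)
β4 |R1  (J1: bond 2 brought effort, rest push out)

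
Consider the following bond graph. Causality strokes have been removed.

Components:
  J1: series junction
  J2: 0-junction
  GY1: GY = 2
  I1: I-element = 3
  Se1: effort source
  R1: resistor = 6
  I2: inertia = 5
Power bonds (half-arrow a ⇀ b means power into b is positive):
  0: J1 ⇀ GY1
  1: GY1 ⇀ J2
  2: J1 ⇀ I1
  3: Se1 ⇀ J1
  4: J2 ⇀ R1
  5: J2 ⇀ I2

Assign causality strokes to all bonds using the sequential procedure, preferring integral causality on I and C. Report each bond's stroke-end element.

#0 |J1
#1 |J2
#2 |I1
#3 |J1
#4 |R1
#5 |I2

b3 stroke at J1  (Se1: effort source, stroke at far end)
b2 stroke at I1  (I1 integral (f out))
b0 stroke at J1  (J1 flow already set via bond 2)
b1 stroke at J2  (GY1: gyrator matches bond 0)
b4 stroke at R1  (0-jn J2 has e-setter on 1)
b5 stroke at I2  (0-jn J2 has e-setter on 1)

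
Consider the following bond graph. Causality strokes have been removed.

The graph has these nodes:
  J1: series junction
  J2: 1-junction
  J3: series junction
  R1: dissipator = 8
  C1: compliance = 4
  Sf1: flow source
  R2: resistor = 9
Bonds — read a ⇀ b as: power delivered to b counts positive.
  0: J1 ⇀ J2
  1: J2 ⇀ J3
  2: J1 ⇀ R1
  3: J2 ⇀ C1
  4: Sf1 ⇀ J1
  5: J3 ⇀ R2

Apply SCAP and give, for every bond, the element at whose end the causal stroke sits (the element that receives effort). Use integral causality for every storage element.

b4 stroke→Sf1  (source Sf1 imposes f)
b0 stroke→J1  (J1 flow already set via bond 4)
b2 stroke→J1  (common-f at J1 fixed by 4)
b1 stroke→J2  (1-jn J2 has f-setter on 0)
b3 stroke→J2  (J2 flow already set via bond 0)
b5 stroke→J3  (common-f at J3 fixed by 1)

#0 stroke→J1
#1 stroke→J2
#2 stroke→J1
#3 stroke→J2
#4 stroke→Sf1
#5 stroke→J3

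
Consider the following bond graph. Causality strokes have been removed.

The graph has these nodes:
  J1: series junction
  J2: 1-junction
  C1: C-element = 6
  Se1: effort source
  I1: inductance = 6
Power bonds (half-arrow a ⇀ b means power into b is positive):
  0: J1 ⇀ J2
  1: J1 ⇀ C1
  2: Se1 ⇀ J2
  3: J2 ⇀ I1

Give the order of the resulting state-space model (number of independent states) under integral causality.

2  (C1, I1 all integral)

bond 2 stroke at J2  (Se1 (Se) sets effort on bond)
bond 1 stroke at J1  (C1 outputs effort q/C1)
bond 0 stroke at J2  (only one flow-in slot at J1)
bond 3 stroke at I1  (only one flow-in slot at J2)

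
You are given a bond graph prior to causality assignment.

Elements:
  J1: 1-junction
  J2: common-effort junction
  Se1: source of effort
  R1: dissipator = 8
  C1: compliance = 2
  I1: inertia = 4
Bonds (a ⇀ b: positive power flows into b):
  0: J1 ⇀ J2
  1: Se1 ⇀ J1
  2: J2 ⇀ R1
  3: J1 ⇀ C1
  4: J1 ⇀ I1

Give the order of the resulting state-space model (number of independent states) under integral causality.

b1 →J1  (Se1 (Se) sets effort on bond)
b3 →J1  (C1 integral (e out))
b4 →I1  (I1 integral (f out))
b0 →J1  (common-f at J1 fixed by 4)
b2 →J2  (closing 0-jn rule on J2)

2  (C1, I1 all integral)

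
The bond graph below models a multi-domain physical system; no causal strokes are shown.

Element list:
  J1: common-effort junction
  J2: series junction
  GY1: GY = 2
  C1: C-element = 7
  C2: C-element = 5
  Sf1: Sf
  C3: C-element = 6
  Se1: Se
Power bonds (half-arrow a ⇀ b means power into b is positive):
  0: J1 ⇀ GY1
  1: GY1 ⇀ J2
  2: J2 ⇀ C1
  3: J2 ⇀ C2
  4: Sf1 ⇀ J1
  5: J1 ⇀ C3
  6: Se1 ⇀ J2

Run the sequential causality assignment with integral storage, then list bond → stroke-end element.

β0 stroke at GY1
β1 stroke at GY1
β2 stroke at J2
β3 stroke at J2
β4 stroke at Sf1
β5 stroke at J1
β6 stroke at J2

β4 stroke at Sf1  (Sf1 fixes flow; stroke at Sf1)
β6 stroke at J2  (source Se1 imposes e)
β2 stroke at J2  (prefer integral on C1)
β3 stroke at J2  (C2: C, integral causality)
β1 stroke at GY1  (closing 1-jn rule on J2)
β0 stroke at GY1  (through GY1, causality inverts; strokes same side of GY1)
β5 stroke at J1  (closing 0-jn rule on J1)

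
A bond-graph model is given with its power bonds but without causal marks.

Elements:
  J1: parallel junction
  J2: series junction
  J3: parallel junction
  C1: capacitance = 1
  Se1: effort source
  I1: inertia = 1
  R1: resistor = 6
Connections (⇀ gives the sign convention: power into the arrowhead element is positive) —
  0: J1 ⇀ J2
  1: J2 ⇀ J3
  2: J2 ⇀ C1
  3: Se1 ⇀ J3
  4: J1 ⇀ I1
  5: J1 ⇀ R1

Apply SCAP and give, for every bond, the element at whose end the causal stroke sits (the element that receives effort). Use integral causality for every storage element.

bond 0 →J1
bond 1 →J2
bond 2 →J2
bond 3 →J3
bond 4 →I1
bond 5 →R1

β3 stroke at J3  (source Se1 imposes e)
β1 stroke at J2  (0-jn J3 has e-setter on 3)
β2 stroke at J2  (C1 outputs effort q/C1)
β0 stroke at J1  (closing 1-jn rule on J2)
β4 stroke at I1  (J1: bond 0 brought effort, rest push out)
β5 stroke at R1  (common-e at J1 fixed by 0)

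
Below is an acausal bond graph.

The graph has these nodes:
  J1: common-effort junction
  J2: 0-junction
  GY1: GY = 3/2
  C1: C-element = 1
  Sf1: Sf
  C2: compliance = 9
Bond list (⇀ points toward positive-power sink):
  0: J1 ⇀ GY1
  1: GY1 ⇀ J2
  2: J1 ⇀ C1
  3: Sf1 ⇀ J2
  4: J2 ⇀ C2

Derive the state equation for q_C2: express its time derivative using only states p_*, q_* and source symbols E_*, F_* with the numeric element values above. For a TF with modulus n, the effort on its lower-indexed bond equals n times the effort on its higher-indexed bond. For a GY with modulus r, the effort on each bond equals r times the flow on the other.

β3 |Sf1  (Sf1 fixes flow; stroke at Sf1)
β2 |J1  (C1: C, integral causality)
β0 |GY1  (J1 effort already set via bond 2)
β1 |GY1  (GY GY1: same side as bond 0)
β4 |J2  (closing 0-jn rule on J2)

dq_C2/dt = F_Sf1 + 2*q_C1/3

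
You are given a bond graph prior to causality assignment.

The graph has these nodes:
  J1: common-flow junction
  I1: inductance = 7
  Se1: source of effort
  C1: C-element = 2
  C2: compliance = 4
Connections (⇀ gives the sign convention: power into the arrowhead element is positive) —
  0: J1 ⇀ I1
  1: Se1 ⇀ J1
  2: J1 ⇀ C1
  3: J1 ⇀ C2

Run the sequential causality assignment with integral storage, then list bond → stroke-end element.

bond 1 stroke at J1  (Se1: effort source, stroke at far end)
bond 0 stroke at I1  (I1 integral (f out))
bond 2 stroke at J1  (J1 flow already set via bond 0)
bond 3 stroke at J1  (J1 flow already set via bond 0)

b0 stroke→I1
b1 stroke→J1
b2 stroke→J1
b3 stroke→J1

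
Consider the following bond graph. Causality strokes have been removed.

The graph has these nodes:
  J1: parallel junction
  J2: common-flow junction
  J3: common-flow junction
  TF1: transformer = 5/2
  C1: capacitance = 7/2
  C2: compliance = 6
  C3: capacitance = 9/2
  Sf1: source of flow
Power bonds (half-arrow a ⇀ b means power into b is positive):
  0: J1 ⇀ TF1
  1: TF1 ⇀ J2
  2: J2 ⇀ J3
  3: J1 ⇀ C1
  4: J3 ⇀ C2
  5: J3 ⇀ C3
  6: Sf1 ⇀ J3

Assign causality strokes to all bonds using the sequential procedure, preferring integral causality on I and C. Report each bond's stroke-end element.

β6 →Sf1  (Sf1 fixes flow; stroke at Sf1)
β2 →J3  (1-jn J3 has f-setter on 6)
β4 →J3  (1-jn J3 has f-setter on 6)
β5 →J3  (J3 flow already set via bond 6)
β1 →J2  (J2 flow already set via bond 2)
β0 →TF1  (TF1: transformer flips bond 1)
β3 →J1  (J1 needs exactly one e-in)

β0 stroke at TF1
β1 stroke at J2
β2 stroke at J3
β3 stroke at J1
β4 stroke at J3
β5 stroke at J3
β6 stroke at Sf1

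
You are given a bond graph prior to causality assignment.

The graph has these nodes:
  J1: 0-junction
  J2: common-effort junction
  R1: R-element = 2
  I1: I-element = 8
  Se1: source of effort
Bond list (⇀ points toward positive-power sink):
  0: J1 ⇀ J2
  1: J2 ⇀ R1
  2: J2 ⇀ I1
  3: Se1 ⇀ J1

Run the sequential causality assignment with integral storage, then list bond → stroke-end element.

b0 →J2
b1 →R1
b2 →I1
b3 →J1

b3 stroke→J1  (Se1: effort source, stroke at far end)
b0 stroke→J2  (common-e at J1 fixed by 3)
b1 stroke→R1  (J2: bond 0 brought effort, rest push out)
b2 stroke→I1  (J2: bond 0 brought effort, rest push out)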